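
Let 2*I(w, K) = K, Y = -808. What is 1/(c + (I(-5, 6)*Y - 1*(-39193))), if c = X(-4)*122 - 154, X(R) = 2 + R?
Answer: 1/36371 ≈ 2.7494e-5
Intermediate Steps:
I(w, K) = K/2
c = -398 (c = (2 - 4)*122 - 154 = -2*122 - 154 = -244 - 154 = -398)
1/(c + (I(-5, 6)*Y - 1*(-39193))) = 1/(-398 + (((1/2)*6)*(-808) - 1*(-39193))) = 1/(-398 + (3*(-808) + 39193)) = 1/(-398 + (-2424 + 39193)) = 1/(-398 + 36769) = 1/36371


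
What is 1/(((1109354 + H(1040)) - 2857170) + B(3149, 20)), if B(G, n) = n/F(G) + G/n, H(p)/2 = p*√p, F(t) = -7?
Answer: -2634935660/4598191568086493 - 12544000*√65/4598191568086493 ≈ -5.9503e-7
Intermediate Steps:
H(p) = 2*p^(3/2) (H(p) = 2*(p*√p) = 2*p^(3/2))
B(G, n) = -n/7 + G/n (B(G, n) = n/(-7) + G/n = n*(-⅐) + G/n = -n/7 + G/n)
1/(((1109354 + H(1040)) - 2857170) + B(3149, 20)) = 1/(((1109354 + 2*1040^(3/2)) - 2857170) + (-⅐*20 + 3149/20)) = 1/(((1109354 + 2*(4160*√65)) - 2857170) + (-20/7 + 3149*(1/20))) = 1/(((1109354 + 8320*√65) - 2857170) + (-20/7 + 3149/20)) = 1/((-1747816 + 8320*√65) + 21643/140) = 1/(-244672597/140 + 8320*√65)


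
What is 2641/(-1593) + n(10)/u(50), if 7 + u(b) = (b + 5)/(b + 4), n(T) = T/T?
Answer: -939065/514539 ≈ -1.8251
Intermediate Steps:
n(T) = 1
u(b) = -7 + (5 + b)/(4 + b) (u(b) = -7 + (b + 5)/(b + 4) = -7 + (5 + b)/(4 + b))
2641/(-1593) + n(10)/u(50) = 2641/(-1593) + 1/((-23 - 6*50)/(4 + 50)) = 2641*(-1/1593) + 1/((-23 - 300)/54) = -2641/1593 + 1/((1/54)*(-323)) = -2641/1593 + 1/(-323/54) = -2641/1593 + 1*(-54/323) = -2641/1593 - 54/323 = -939065/514539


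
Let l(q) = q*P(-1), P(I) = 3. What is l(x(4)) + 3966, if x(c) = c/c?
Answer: 3969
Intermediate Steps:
x(c) = 1
l(q) = 3*q (l(q) = q*3 = 3*q)
l(x(4)) + 3966 = 3*1 + 3966 = 3 + 3966 = 3969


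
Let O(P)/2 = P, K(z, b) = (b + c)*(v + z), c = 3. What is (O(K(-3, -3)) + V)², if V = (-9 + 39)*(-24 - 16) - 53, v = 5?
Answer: 1570009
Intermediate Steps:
K(z, b) = (3 + b)*(5 + z) (K(z, b) = (b + 3)*(5 + z) = (3 + b)*(5 + z))
V = -1253 (V = 30*(-40) - 53 = -1200 - 53 = -1253)
O(P) = 2*P
(O(K(-3, -3)) + V)² = (2*(15 + 3*(-3) + 5*(-3) - 3*(-3)) - 1253)² = (2*(15 - 9 - 15 + 9) - 1253)² = (2*0 - 1253)² = (0 - 1253)² = (-1253)² = 1570009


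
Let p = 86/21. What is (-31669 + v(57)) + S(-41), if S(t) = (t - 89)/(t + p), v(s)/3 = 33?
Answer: -4892804/155 ≈ -31566.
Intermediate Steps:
v(s) = 99 (v(s) = 3*33 = 99)
p = 86/21 (p = 86*(1/21) = 86/21 ≈ 4.0952)
S(t) = (-89 + t)/(86/21 + t) (S(t) = (t - 89)/(t + 86/21) = (-89 + t)/(86/21 + t))
(-31669 + v(57)) + S(-41) = (-31669 + 99) + 21*(-89 - 41)/(86 + 21*(-41)) = -31570 + 21*(-130)/(86 - 861) = -31570 + 21*(-130)/(-775) = -31570 + 21*(-1/775)*(-130) = -31570 + 546/155 = -4892804/155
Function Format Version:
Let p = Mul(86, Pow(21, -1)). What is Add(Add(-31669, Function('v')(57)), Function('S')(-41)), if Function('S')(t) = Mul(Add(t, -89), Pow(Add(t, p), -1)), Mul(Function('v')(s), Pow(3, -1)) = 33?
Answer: Rational(-4892804, 155) ≈ -31566.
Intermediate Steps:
Function('v')(s) = 99 (Function('v')(s) = Mul(3, 33) = 99)
p = Rational(86, 21) (p = Mul(86, Rational(1, 21)) = Rational(86, 21) ≈ 4.0952)
Function('S')(t) = Mul(Pow(Add(Rational(86, 21), t), -1), Add(-89, t)) (Function('S')(t) = Mul(Add(t, -89), Pow(Add(t, Rational(86, 21)), -1)) = Mul(Add(-89, t), Pow(Add(Rational(86, 21), t), -1)) = Mul(Pow(Add(Rational(86, 21), t), -1), Add(-89, t)))
Add(Add(-31669, Function('v')(57)), Function('S')(-41)) = Add(Add(-31669, 99), Mul(21, Pow(Add(86, Mul(21, -41)), -1), Add(-89, -41))) = Add(-31570, Mul(21, Pow(Add(86, -861), -1), -130)) = Add(-31570, Mul(21, Pow(-775, -1), -130)) = Add(-31570, Mul(21, Rational(-1, 775), -130)) = Add(-31570, Rational(546, 155)) = Rational(-4892804, 155)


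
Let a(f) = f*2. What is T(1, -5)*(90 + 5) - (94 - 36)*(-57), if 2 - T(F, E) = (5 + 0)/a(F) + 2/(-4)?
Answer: 3306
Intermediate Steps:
a(f) = 2*f
T(F, E) = 5/2 - 5/(2*F) (T(F, E) = 2 - ((5 + 0)/((2*F)) + 2/(-4)) = 2 - (5*(1/(2*F)) + 2*(-1/4)) = 2 - (5/(2*F) - 1/2) = 2 - (-1/2 + 5/(2*F)) = 2 + (1/2 - 5/(2*F)) = 5/2 - 5/(2*F))
T(1, -5)*(90 + 5) - (94 - 36)*(-57) = ((5/2)*(-1 + 1)/1)*(90 + 5) - (94 - 36)*(-57) = ((5/2)*1*0)*95 - 58*(-57) = 0*95 - 1*(-3306) = 0 + 3306 = 3306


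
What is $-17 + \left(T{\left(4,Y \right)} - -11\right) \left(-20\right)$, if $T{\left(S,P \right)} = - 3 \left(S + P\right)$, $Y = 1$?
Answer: $63$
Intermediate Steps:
$T{\left(S,P \right)} = - 3 P - 3 S$ ($T{\left(S,P \right)} = - 3 \left(P + S\right) = - 3 P - 3 S$)
$-17 + \left(T{\left(4,Y \right)} - -11\right) \left(-20\right) = -17 + \left(\left(\left(-3\right) 1 - 12\right) - -11\right) \left(-20\right) = -17 + \left(\left(-3 - 12\right) + 11\right) \left(-20\right) = -17 + \left(-15 + 11\right) \left(-20\right) = -17 - -80 = -17 + 80 = 63$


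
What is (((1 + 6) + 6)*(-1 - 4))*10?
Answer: -650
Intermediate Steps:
(((1 + 6) + 6)*(-1 - 4))*10 = ((7 + 6)*(-5))*10 = (13*(-5))*10 = -65*10 = -650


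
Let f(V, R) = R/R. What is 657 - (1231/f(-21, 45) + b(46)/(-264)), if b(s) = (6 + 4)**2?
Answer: -37859/66 ≈ -573.62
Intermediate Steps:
f(V, R) = 1
b(s) = 100 (b(s) = 10**2 = 100)
657 - (1231/f(-21, 45) + b(46)/(-264)) = 657 - (1231/1 + 100/(-264)) = 657 - (1231*1 + 100*(-1/264)) = 657 - (1231 - 25/66) = 657 - 1*81221/66 = 657 - 81221/66 = -37859/66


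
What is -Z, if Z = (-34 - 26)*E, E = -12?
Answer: -720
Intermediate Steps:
Z = 720 (Z = (-34 - 26)*(-12) = -60*(-12) = 720)
-Z = -1*720 = -720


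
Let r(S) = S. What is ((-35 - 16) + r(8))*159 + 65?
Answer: -6772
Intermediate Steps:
((-35 - 16) + r(8))*159 + 65 = ((-35 - 16) + 8)*159 + 65 = (-51 + 8)*159 + 65 = -43*159 + 65 = -6837 + 65 = -6772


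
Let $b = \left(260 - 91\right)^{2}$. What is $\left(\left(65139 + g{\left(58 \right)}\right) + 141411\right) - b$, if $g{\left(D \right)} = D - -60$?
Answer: $178107$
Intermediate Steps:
$b = 28561$ ($b = 169^{2} = 28561$)
$g{\left(D \right)} = 60 + D$ ($g{\left(D \right)} = D + 60 = 60 + D$)
$\left(\left(65139 + g{\left(58 \right)}\right) + 141411\right) - b = \left(\left(65139 + \left(60 + 58\right)\right) + 141411\right) - 28561 = \left(\left(65139 + 118\right) + 141411\right) - 28561 = \left(65257 + 141411\right) - 28561 = 206668 - 28561 = 178107$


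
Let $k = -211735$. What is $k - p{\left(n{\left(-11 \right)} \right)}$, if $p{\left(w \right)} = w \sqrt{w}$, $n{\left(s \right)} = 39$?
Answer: $-211735 - 39 \sqrt{39} \approx -2.1198 \cdot 10^{5}$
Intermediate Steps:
$p{\left(w \right)} = w^{\frac{3}{2}}$
$k - p{\left(n{\left(-11 \right)} \right)} = -211735 - 39^{\frac{3}{2}} = -211735 - 39 \sqrt{39}$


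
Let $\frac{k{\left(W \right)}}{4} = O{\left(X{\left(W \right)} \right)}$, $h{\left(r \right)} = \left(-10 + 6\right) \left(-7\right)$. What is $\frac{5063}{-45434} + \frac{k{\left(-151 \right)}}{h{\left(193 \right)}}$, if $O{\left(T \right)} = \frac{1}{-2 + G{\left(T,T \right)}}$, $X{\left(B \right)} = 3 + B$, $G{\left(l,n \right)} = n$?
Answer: $- \frac{1340396}{11926425} \approx -0.11239$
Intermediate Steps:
$O{\left(T \right)} = \frac{1}{-2 + T}$
$h{\left(r \right)} = 28$ ($h{\left(r \right)} = \left(-4\right) \left(-7\right) = 28$)
$k{\left(W \right)} = \frac{4}{1 + W}$ ($k{\left(W \right)} = \frac{4}{-2 + \left(3 + W\right)} = \frac{4}{1 + W}$)
$\frac{5063}{-45434} + \frac{k{\left(-151 \right)}}{h{\left(193 \right)}} = \frac{5063}{-45434} + \frac{4 \frac{1}{1 - 151}}{28} = 5063 \left(- \frac{1}{45434}\right) + \frac{4}{-150} \cdot \frac{1}{28} = - \frac{5063}{45434} + 4 \left(- \frac{1}{150}\right) \frac{1}{28} = - \frac{5063}{45434} - \frac{1}{1050} = - \frac{1340396}{11926425}$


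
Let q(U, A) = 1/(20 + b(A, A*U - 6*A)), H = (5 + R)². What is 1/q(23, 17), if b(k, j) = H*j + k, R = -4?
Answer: 326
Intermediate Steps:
H = 1 (H = (5 - 4)² = 1² = 1)
b(k, j) = j + k (b(k, j) = 1*j + k = j + k)
q(U, A) = 1/(20 - 5*A + A*U) (q(U, A) = 1/(20 + ((A*U - 6*A) + A)) = 1/(20 + ((-6*A + A*U) + A)) = 1/(20 + (-5*A + A*U)) = 1/(20 - 5*A + A*U))
1/q(23, 17) = 1/(1/(20 + 17 + 17*(-6 + 23))) = 1/(1/(20 + 17 + 17*17)) = 1/(1/(20 + 17 + 289)) = 1/(1/326) = 326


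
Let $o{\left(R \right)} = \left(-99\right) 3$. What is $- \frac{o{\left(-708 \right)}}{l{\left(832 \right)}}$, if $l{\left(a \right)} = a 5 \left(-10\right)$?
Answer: $- \frac{297}{41600} \approx -0.0071394$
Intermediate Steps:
$o{\left(R \right)} = -297$
$l{\left(a \right)} = - 50 a$ ($l{\left(a \right)} = 5 a \left(-10\right) = - 50 a$)
$- \frac{o{\left(-708 \right)}}{l{\left(832 \right)}} = - \frac{-297}{\left(-50\right) 832} = - \frac{-297}{-41600} = - \frac{\left(-297\right) \left(-1\right)}{41600} = \left(-1\right) \frac{297}{41600} = - \frac{297}{41600}$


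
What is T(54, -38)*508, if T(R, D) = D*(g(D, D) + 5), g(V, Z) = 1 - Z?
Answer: -849376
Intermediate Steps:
T(R, D) = D*(6 - D) (T(R, D) = D*((1 - D) + 5) = D*(6 - D))
T(54, -38)*508 = -38*(6 - 1*(-38))*508 = -38*(6 + 38)*508 = -38*44*508 = -1672*508 = -849376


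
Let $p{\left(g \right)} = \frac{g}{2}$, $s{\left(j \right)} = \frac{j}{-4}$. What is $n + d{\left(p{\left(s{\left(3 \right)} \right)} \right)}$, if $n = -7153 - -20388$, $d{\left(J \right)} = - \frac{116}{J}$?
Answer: $\frac{40633}{3} \approx 13544.0$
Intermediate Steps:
$s{\left(j \right)} = - \frac{j}{4}$ ($s{\left(j \right)} = j \left(- \frac{1}{4}\right) = - \frac{j}{4}$)
$p{\left(g \right)} = \frac{g}{2}$ ($p{\left(g \right)} = g \frac{1}{2} = \frac{g}{2}$)
$n = 13235$ ($n = -7153 + 20388 = 13235$)
$n + d{\left(p{\left(s{\left(3 \right)} \right)} \right)} = 13235 - \frac{116}{\frac{1}{2} \left(\left(- \frac{1}{4}\right) 3\right)} = 13235 - \frac{116}{\frac{1}{2} \left(- \frac{3}{4}\right)} = 13235 - \frac{116}{- \frac{3}{8}} = 13235 - - \frac{928}{3} = 13235 + \frac{928}{3} = \frac{40633}{3}$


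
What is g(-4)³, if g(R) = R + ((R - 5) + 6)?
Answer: -343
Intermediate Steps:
g(R) = 1 + 2*R (g(R) = R + ((-5 + R) + 6) = R + (1 + R) = 1 + 2*R)
g(-4)³ = (1 + 2*(-4))³ = (1 - 8)³ = (-7)³ = -343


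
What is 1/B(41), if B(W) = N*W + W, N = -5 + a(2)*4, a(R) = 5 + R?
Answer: 1/984 ≈ 0.0010163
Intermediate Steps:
N = 23 (N = -5 + (5 + 2)*4 = -5 + 7*4 = -5 + 28 = 23)
B(W) = 24*W (B(W) = 23*W + W = 24*W)
1/B(41) = 1/(24*41) = 1/984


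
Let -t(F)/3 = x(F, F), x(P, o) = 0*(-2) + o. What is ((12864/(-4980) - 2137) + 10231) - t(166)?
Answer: 3564608/415 ≈ 8589.4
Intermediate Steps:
x(P, o) = o (x(P, o) = 0 + o = o)
t(F) = -3*F
((12864/(-4980) - 2137) + 10231) - t(166) = ((12864/(-4980) - 2137) + 10231) - (-3)*166 = ((12864*(-1/4980) - 2137) + 10231) - 1*(-498) = ((-1072/415 - 2137) + 10231) + 498 = (-887927/415 + 10231) + 498 = 3357938/415 + 498 = 3564608/415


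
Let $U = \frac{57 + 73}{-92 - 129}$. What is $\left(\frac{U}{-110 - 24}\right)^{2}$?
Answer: $\frac{25}{1297321} \approx 1.927 \cdot 10^{-5}$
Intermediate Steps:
$U = - \frac{10}{17}$ ($U = \frac{130}{-221} = 130 \left(- \frac{1}{221}\right) = - \frac{10}{17} \approx -0.58823$)
$\left(\frac{U}{-110 - 24}\right)^{2} = \left(- \frac{10}{17 \left(-110 - 24\right)}\right)^{2} = \left(- \frac{10}{17 \left(-134\right)}\right)^{2} = \left(\left(- \frac{10}{17}\right) \left(- \frac{1}{134}\right)\right)^{2} = \left(\frac{5}{1139}\right)^{2} = \frac{25}{1297321}$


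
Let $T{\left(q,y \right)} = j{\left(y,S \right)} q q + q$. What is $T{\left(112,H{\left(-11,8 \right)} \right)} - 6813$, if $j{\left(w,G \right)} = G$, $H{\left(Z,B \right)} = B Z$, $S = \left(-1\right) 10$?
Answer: $-132141$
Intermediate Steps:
$S = -10$
$T{\left(q,y \right)} = q - 10 q^{2}$ ($T{\left(q,y \right)} = - 10 q q + q = - 10 q^{2} + q = q - 10 q^{2}$)
$T{\left(112,H{\left(-11,8 \right)} \right)} - 6813 = 112 \left(1 - 1120\right) - 6813 = 112 \left(-1119\right) - 6813 = -125328 - 6813 = -132141$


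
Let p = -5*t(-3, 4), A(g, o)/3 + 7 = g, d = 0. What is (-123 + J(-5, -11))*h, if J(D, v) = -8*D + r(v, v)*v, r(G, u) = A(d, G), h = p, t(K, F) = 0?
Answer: 0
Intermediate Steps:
A(g, o) = -21 + 3*g
p = 0 (p = -5*0 = 0)
h = 0
r(G, u) = -21 (r(G, u) = -21 + 3*0 = -21 + 0 = -21)
J(D, v) = -21*v - 8*D (J(D, v) = -8*D - 21*v = -21*v - 8*D)
(-123 + J(-5, -11))*h = (-123 + (-21*(-11) - 8*(-5)))*0 = (-123 + (231 + 40))*0 = (-123 + 271)*0 = 148*0 = 0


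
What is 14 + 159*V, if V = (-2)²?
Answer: 650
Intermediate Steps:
V = 4
14 + 159*V = 14 + 159*4 = 14 + 636 = 650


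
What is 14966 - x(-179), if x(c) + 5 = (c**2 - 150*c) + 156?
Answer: -44076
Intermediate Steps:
x(c) = 151 + c**2 - 150*c (x(c) = -5 + ((c**2 - 150*c) + 156) = -5 + (156 + c**2 - 150*c) = 151 + c**2 - 150*c)
14966 - x(-179) = 14966 - (151 + (-179)**2 - 150*(-179)) = 14966 - (151 + 32041 + 26850) = 14966 - 1*59042 = 14966 - 59042 = -44076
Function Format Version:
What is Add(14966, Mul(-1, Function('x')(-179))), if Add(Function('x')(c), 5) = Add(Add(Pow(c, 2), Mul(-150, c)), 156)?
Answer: -44076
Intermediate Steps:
Function('x')(c) = Add(151, Pow(c, 2), Mul(-150, c)) (Function('x')(c) = Add(-5, Add(Add(Pow(c, 2), Mul(-150, c)), 156)) = Add(-5, Add(156, Pow(c, 2), Mul(-150, c))) = Add(151, Pow(c, 2), Mul(-150, c)))
Add(14966, Mul(-1, Function('x')(-179))) = Add(14966, Mul(-1, Add(151, Pow(-179, 2), Mul(-150, -179)))) = Add(14966, Mul(-1, Add(151, 32041, 26850))) = Add(14966, Mul(-1, 59042)) = Add(14966, -59042) = -44076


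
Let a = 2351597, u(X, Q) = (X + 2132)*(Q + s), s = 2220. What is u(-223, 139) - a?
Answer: 2151734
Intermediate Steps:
u(X, Q) = (2132 + X)*(2220 + Q) (u(X, Q) = (X + 2132)*(Q + 2220) = (2132 + X)*(2220 + Q))
u(-223, 139) - a = (4733040 + 2132*139 + 2220*(-223) + 139*(-223)) - 1*2351597 = (4733040 + 296348 - 495060 - 30997) - 2351597 = 4503331 - 2351597 = 2151734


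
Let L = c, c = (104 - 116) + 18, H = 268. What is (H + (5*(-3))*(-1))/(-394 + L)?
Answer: -283/388 ≈ -0.72938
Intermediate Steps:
c = 6 (c = -12 + 18 = 6)
L = 6
(H + (5*(-3))*(-1))/(-394 + L) = (268 + (5*(-3))*(-1))/(-394 + 6) = (268 - 15*(-1))/(-388) = (268 + 15)*(-1/388) = 283*(-1/388) = -283/388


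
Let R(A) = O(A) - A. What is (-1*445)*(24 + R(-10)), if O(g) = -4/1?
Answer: -13350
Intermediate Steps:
O(g) = -4 (O(g) = -4*1 = -4)
R(A) = -4 - A
(-1*445)*(24 + R(-10)) = (-1*445)*(24 + (-4 - 1*(-10))) = -445*(24 + (-4 + 10)) = -445*(24 + 6) = -445*30 = -13350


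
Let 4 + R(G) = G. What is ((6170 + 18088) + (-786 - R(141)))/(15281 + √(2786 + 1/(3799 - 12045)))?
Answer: 2940376285210/1925491919051 - 70005*√21048698370/1925491919051 ≈ 1.5218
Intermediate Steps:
R(G) = -4 + G
((6170 + 18088) + (-786 - R(141)))/(15281 + √(2786 + 1/(3799 - 12045))) = ((6170 + 18088) + (-786 - (-4 + 141)))/(15281 + √(2786 + 1/(3799 - 12045))) = (24258 + (-786 - 1*137))/(15281 + √(2786 + 1/(-8246))) = (24258 + (-786 - 137))/(15281 + √(2786 - 1/8246)) = (24258 - 923)/(15281 + √(22973355/8246)) = 23335/(15281 + 3*√21048698370/8246)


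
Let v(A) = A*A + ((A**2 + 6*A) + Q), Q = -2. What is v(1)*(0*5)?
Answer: 0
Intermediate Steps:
v(A) = -2 + 2*A**2 + 6*A (v(A) = A*A + ((A**2 + 6*A) - 2) = A**2 + (-2 + A**2 + 6*A) = -2 + 2*A**2 + 6*A)
v(1)*(0*5) = (-2 + 2*1**2 + 6*1)*(0*5) = (-2 + 2*1 + 6)*0 = (-2 + 2 + 6)*0 = 6*0 = 0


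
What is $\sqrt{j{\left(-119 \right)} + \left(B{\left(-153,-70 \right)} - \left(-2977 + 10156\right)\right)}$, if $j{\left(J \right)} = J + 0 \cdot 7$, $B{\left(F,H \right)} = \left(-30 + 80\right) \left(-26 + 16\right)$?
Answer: $i \sqrt{7798} \approx 88.306 i$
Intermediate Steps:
$B{\left(F,H \right)} = -500$ ($B{\left(F,H \right)} = 50 \left(-10\right) = -500$)
$j{\left(J \right)} = J$ ($j{\left(J \right)} = J + 0 = J$)
$\sqrt{j{\left(-119 \right)} + \left(B{\left(-153,-70 \right)} - \left(-2977 + 10156\right)\right)} = \sqrt{-119 - 7679} = \sqrt{-7798} = i \sqrt{7798}$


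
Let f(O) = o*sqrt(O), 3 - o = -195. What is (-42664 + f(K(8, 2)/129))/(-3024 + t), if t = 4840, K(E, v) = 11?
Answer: -5333/227 + 33*sqrt(1419)/39044 ≈ -23.462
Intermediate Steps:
o = 198 (o = 3 - 1*(-195) = 3 + 195 = 198)
f(O) = 198*sqrt(O)
(-42664 + f(K(8, 2)/129))/(-3024 + t) = (-42664 + 198*sqrt(11/129))/(-3024 + 4840) = (-42664 + 198*sqrt(11*(1/129)))/1816 = (-42664 + 198*sqrt(11/129))*(1/1816) = (-42664 + 198*(sqrt(1419)/129))*(1/1816) = (-42664 + 66*sqrt(1419)/43)*(1/1816) = -5333/227 + 33*sqrt(1419)/39044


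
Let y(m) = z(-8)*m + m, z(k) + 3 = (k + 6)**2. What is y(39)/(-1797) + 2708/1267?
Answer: 1589150/758933 ≈ 2.0939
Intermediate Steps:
z(k) = -3 + (6 + k)**2 (z(k) = -3 + (k + 6)**2 = -3 + (6 + k)**2)
y(m) = 2*m (y(m) = (-3 + (6 - 8)**2)*m + m = (-3 + (-2)**2)*m + m = (-3 + 4)*m + m = 1*m + m = m + m = 2*m)
y(39)/(-1797) + 2708/1267 = (2*39)/(-1797) + 2708/1267 = 78*(-1/1797) + 2708*(1/1267) = -26/599 + 2708/1267 = 1589150/758933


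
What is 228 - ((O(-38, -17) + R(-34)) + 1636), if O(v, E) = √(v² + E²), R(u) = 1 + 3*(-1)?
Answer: -1406 - √1733 ≈ -1447.6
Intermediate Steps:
R(u) = -2 (R(u) = 1 - 3 = -2)
O(v, E) = √(E² + v²)
228 - ((O(-38, -17) + R(-34)) + 1636) = 228 - ((√((-17)² + (-38)²) - 2) + 1636) = 228 - ((√(289 + 1444) - 2) + 1636) = 228 - ((√1733 - 2) + 1636) = 228 - ((-2 + √1733) + 1636) = 228 - (1634 + √1733) = 228 + (-1634 - √1733) = -1406 - √1733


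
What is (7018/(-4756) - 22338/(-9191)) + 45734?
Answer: 34468697513/753662 ≈ 45735.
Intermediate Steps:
(7018/(-4756) - 22338/(-9191)) + 45734 = (7018*(-1/4756) - 22338*(-1/9191)) + 45734 = (-121/82 + 22338/9191) + 45734 = 719605/753662 + 45734 = 34468697513/753662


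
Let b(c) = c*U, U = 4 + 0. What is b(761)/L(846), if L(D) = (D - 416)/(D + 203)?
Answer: 1596578/215 ≈ 7425.9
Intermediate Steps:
U = 4
b(c) = 4*c (b(c) = c*4 = 4*c)
L(D) = (-416 + D)/(203 + D)
b(761)/L(846) = (4*761)/(((-416 + 846)/(203 + 846))) = 3044/((430/1049)) = 3044/(((1/1049)*430)) = 3044/(430/1049) = 3044*(1049/430) = 1596578/215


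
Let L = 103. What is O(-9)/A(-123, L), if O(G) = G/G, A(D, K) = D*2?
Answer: -1/246 ≈ -0.0040650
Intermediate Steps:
A(D, K) = 2*D
O(G) = 1
O(-9)/A(-123, L) = 1/(2*(-123)) = 1/(-246) = 1*(-1/246) = -1/246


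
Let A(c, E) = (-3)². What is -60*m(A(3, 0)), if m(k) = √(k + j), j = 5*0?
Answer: -180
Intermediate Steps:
A(c, E) = 9
j = 0
m(k) = √k (m(k) = √(k + 0) = √k)
-60*m(A(3, 0)) = -60*√9 = -60*3 = -180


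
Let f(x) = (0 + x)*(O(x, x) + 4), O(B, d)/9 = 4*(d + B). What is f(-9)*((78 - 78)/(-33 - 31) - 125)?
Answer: -724500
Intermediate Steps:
O(B, d) = 36*B + 36*d (O(B, d) = 9*(4*(d + B)) = 9*(4*(B + d)) = 9*(4*B + 4*d) = 36*B + 36*d)
f(x) = x*(4 + 72*x) (f(x) = (0 + x)*((36*x + 36*x) + 4) = x*(72*x + 4) = x*(4 + 72*x))
f(-9)*((78 - 78)/(-33 - 31) - 125) = (4*(-9)*(1 + 18*(-9)))*((78 - 78)/(-33 - 31) - 125) = (4*(-9)*(1 - 162))*(0/(-64) - 125) = (4*(-9)*(-161))*(0*(-1/64) - 125) = 5796*(0 - 125) = 5796*(-125) = -724500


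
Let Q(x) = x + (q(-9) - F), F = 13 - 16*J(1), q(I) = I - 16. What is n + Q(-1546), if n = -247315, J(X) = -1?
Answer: -248915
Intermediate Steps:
q(I) = -16 + I
F = 29 (F = 13 - 16*(-1) = 13 + 16 = 29)
Q(x) = -54 + x (Q(x) = x + ((-16 - 9) - 1*29) = x + (-25 - 29) = x - 54 = -54 + x)
n + Q(-1546) = -247315 + (-54 - 1546) = -247315 - 1600 = -248915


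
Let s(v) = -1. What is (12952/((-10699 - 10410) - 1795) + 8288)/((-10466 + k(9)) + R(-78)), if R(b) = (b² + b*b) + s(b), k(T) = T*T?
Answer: 292925/62986 ≈ 4.6506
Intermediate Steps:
k(T) = T²
R(b) = -1 + 2*b² (R(b) = (b² + b*b) - 1 = (b² + b²) - 1 = 2*b² - 1 = -1 + 2*b²)
(12952/((-10699 - 10410) - 1795) + 8288)/((-10466 + k(9)) + R(-78)) = (12952/((-10699 - 10410) - 1795) + 8288)/((-10466 + 9²) + (-1 + 2*(-78)²)) = (12952/(-21109 - 1795) + 8288)/((-10466 + 81) + (-1 + 2*6084)) = (12952/(-22904) + 8288)/(-10385 + (-1 + 12168)) = (12952*(-1/22904) + 8288)/(-10385 + 12167) = (-1619/2863 + 8288)/1782 = (23726925/2863)*(1/1782) = 292925/62986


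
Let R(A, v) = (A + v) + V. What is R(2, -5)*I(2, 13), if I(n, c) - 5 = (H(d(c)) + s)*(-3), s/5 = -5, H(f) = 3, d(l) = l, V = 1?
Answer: -142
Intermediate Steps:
R(A, v) = 1 + A + v (R(A, v) = (A + v) + 1 = 1 + A + v)
s = -25 (s = 5*(-5) = -25)
I(n, c) = 71 (I(n, c) = 5 + (3 - 25)*(-3) = 5 - 22*(-3) = 5 + 66 = 71)
R(2, -5)*I(2, 13) = (1 + 2 - 5)*71 = -2*71 = -142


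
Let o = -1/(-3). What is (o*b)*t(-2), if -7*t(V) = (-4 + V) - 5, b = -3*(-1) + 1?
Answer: 44/21 ≈ 2.0952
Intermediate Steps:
b = 4 (b = 3 + 1 = 4)
t(V) = 9/7 - V/7 (t(V) = -((-4 + V) - 5)/7 = -(-9 + V)/7 = 9/7 - V/7)
o = ⅓ (o = -1*(-⅓) = ⅓ ≈ 0.33333)
(o*b)*t(-2) = ((⅓)*4)*(9/7 - ⅐*(-2)) = 4*(9/7 + 2/7)/3 = (4/3)*(11/7) = 44/21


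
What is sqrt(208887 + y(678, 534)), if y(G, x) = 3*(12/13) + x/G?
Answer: 2*sqrt(112694418733)/1469 ≈ 457.05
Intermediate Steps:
y(G, x) = 36/13 + x/G (y(G, x) = 3*(12*(1/13)) + x/G = 3*(12/13) + x/G = 36/13 + x/G)
sqrt(208887 + y(678, 534)) = sqrt(208887 + (36/13 + 534/678)) = sqrt(208887 + (36/13 + 534*(1/678))) = sqrt(208887 + (36/13 + 89/113)) = sqrt(208887 + 5225/1469) = sqrt(306860228/1469) = 2*sqrt(112694418733)/1469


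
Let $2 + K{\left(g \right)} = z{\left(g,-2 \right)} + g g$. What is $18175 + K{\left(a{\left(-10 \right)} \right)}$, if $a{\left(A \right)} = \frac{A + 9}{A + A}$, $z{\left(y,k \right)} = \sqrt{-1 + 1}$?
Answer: $\frac{7269201}{400} \approx 18173.0$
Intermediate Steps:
$z{\left(y,k \right)} = 0$ ($z{\left(y,k \right)} = \sqrt{0} = 0$)
$a{\left(A \right)} = \frac{9 + A}{2 A}$
$K{\left(g \right)} = -2 + g^{2}$ ($K{\left(g \right)} = -2 + \left(0 + g g\right) = -2 + \left(0 + g^{2}\right) = -2 + g^{2}$)
$18175 + K{\left(a{\left(-10 \right)} \right)} = 18175 - \left(2 - \left(\frac{9 - 10}{2 \left(-10\right)}\right)^{2}\right) = 18175 - \left(2 - \left(\frac{1}{2} \left(- \frac{1}{10}\right) \left(-1\right)\right)^{2}\right) = 18175 - \left(2 - \left(\frac{1}{20}\right)^{2}\right) = 18175 + \left(-2 + \frac{1}{400}\right) = 18175 - \frac{799}{400} = \frac{7269201}{400}$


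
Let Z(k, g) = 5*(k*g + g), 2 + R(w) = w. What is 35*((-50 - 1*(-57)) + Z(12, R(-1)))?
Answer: -6580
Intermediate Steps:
R(w) = -2 + w
Z(k, g) = 5*g + 5*g*k (Z(k, g) = 5*(g*k + g) = 5*(g + g*k) = 5*g + 5*g*k)
35*((-50 - 1*(-57)) + Z(12, R(-1))) = 35*((-50 - 1*(-57)) + 5*(-2 - 1)*(1 + 12)) = 35*((-50 + 57) + 5*(-3)*13) = 35*(7 - 195) = 35*(-188) = -6580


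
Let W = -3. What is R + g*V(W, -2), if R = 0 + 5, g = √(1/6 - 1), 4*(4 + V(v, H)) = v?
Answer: 5 - 19*I*√30/24 ≈ 5.0 - 4.3361*I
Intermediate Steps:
V(v, H) = -4 + v/4
g = I*√30/6 (g = √(⅙ - 1) = √(-⅚) = I*√30/6 ≈ 0.91287*I)
R = 5
R + g*V(W, -2) = 5 + (I*√30/6)*(-4 + (¼)*(-3)) = 5 + (I*√30/6)*(-4 - ¾) = 5 + (I*√30/6)*(-19/4) = 5 - 19*I*√30/24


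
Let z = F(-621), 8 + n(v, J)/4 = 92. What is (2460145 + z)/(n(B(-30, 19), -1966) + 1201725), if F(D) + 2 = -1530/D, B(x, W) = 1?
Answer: 169750037/82942209 ≈ 2.0466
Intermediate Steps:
n(v, J) = 336 (n(v, J) = -32 + 4*92 = -32 + 368 = 336)
F(D) = -2 - 1530/D
z = 32/69 (z = -2 - 1530/(-621) = -2 - 1530*(-1/621) = -2 + 170/69 = 32/69 ≈ 0.46377)
(2460145 + z)/(n(B(-30, 19), -1966) + 1201725) = (2460145 + 32/69)/(336 + 1201725) = (169750037/69)/1202061 = (169750037/69)*(1/1202061) = 169750037/82942209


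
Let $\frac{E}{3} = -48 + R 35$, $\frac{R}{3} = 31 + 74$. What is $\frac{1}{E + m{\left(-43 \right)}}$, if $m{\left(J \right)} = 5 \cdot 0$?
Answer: $\frac{1}{32931} \approx 3.0367 \cdot 10^{-5}$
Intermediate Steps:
$m{\left(J \right)} = 0$
$R = 315$ ($R = 3 \left(31 + 74\right) = 3 \cdot 105 = 315$)
$E = 32931$ ($E = 3 \left(-48 + 315 \cdot 35\right) = 3 \left(-48 + 11025\right) = 3 \cdot 10977 = 32931$)
$\frac{1}{E + m{\left(-43 \right)}} = \frac{1}{32931 + 0} = \frac{1}{32931}$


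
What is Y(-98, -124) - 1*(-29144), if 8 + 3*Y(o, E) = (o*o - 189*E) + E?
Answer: 120340/3 ≈ 40113.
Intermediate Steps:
Y(o, E) = -8/3 - 188*E/3 + o²/3 (Y(o, E) = -8/3 + ((o*o - 189*E) + E)/3 = -8/3 + ((o² - 189*E) + E)/3 = -8/3 + (o² - 188*E)/3 = -8/3 + (-188*E/3 + o²/3) = -8/3 - 188*E/3 + o²/3)
Y(-98, -124) - 1*(-29144) = (-8/3 - 188/3*(-124) + (⅓)*(-98)²) - 1*(-29144) = (-8/3 + 23312/3 + (⅓)*9604) + 29144 = (-8/3 + 23312/3 + 9604/3) + 29144 = 32908/3 + 29144 = 120340/3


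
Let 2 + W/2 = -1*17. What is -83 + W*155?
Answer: -5973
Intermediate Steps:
W = -38 (W = -4 + 2*(-1*17) = -4 + 2*(-17) = -4 - 34 = -38)
-83 + W*155 = -83 - 38*155 = -83 - 5890 = -5973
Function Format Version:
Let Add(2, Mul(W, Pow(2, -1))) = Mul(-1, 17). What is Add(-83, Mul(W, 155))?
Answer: -5973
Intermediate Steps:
W = -38 (W = Add(-4, Mul(2, Mul(-1, 17))) = Add(-4, Mul(2, -17)) = Add(-4, -34) = -38)
Add(-83, Mul(W, 155)) = Add(-83, Mul(-38, 155)) = Add(-83, -5890) = -5973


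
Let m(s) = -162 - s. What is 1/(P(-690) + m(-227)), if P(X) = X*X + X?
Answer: 1/475475 ≈ 2.1032e-6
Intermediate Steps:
P(X) = X + X² (P(X) = X² + X = X + X²)
1/(P(-690) + m(-227)) = 1/(-690*(1 - 690) + (-162 - 1*(-227))) = 1/(-690*(-689) + (-162 + 227)) = 1/(475410 + 65) = 1/475475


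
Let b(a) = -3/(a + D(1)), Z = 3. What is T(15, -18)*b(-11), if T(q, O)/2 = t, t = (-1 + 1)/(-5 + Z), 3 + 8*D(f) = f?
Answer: 0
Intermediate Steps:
D(f) = -3/8 + f/8
b(a) = -3/(-1/4 + a) (b(a) = -3/(a + (-3/8 + (1/8)*1)) = -3/(a + (-3/8 + 1/8)) = -3/(a - 1/4) = -3/(-1/4 + a))
t = 0 (t = (-1 + 1)/(-5 + 3) = 0/(-2) = 0*(-1/2) = 0)
T(q, O) = 0 (T(q, O) = 2*0 = 0)
T(15, -18)*b(-11) = 0*(-12/(-1 + 4*(-11))) = 0*(-12/(-1 - 44)) = 0*(-12/(-45)) = 0*(-12*(-1/45)) = 0*(4/15) = 0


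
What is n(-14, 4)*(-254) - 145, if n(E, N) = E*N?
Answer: 14079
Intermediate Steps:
n(-14, 4)*(-254) - 145 = -14*4*(-254) - 145 = -56*(-254) - 145 = 14224 - 145 = 14079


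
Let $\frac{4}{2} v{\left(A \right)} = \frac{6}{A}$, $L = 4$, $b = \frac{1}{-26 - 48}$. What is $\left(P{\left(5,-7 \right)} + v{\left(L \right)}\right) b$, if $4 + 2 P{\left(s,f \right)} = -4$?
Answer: $\frac{13}{296} \approx 0.043919$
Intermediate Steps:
$P{\left(s,f \right)} = -4$ ($P{\left(s,f \right)} = -2 + \frac{1}{2} \left(-4\right) = -2 - 2 = -4$)
$b = - \frac{1}{74}$ ($b = \frac{1}{-74} = - \frac{1}{74} \approx -0.013514$)
$v{\left(A \right)} = \frac{3}{A}$ ($v{\left(A \right)} = \frac{6 \frac{1}{A}}{2} = \frac{3}{A}$)
$\left(P{\left(5,-7 \right)} + v{\left(L \right)}\right) b = \left(-4 + \frac{3}{4}\right) \left(- \frac{1}{74}\right) = \left(- \frac{13}{4}\right) \left(- \frac{1}{74}\right) = \frac{13}{296}$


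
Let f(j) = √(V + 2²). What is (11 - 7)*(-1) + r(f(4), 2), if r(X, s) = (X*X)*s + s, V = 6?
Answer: 18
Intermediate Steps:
f(j) = √10 (f(j) = √(6 + 2²) = √(6 + 4) = √10)
r(X, s) = s + s*X² (r(X, s) = X²*s + s = s*X² + s = s + s*X²)
(11 - 7)*(-1) + r(f(4), 2) = (11 - 7)*(-1) + 2*(1 + (√10)²) = 4*(-1) + 2*(1 + 10) = -4 + 2*11 = -4 + 22 = 18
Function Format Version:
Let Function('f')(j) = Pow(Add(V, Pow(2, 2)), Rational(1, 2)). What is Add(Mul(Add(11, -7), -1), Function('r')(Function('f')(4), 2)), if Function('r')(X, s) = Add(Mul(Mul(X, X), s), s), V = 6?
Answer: 18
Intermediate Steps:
Function('f')(j) = Pow(10, Rational(1, 2)) (Function('f')(j) = Pow(Add(6, Pow(2, 2)), Rational(1, 2)) = Pow(Add(6, 4), Rational(1, 2)) = Pow(10, Rational(1, 2)))
Function('r')(X, s) = Add(s, Mul(s, Pow(X, 2))) (Function('r')(X, s) = Add(Mul(Pow(X, 2), s), s) = Add(Mul(s, Pow(X, 2)), s) = Add(s, Mul(s, Pow(X, 2))))
Add(Mul(Add(11, -7), -1), Function('r')(Function('f')(4), 2)) = Add(Mul(Add(11, -7), -1), Mul(2, Add(1, Pow(Pow(10, Rational(1, 2)), 2)))) = Add(Mul(4, -1), Mul(2, Add(1, 10))) = Add(-4, Mul(2, 11)) = Add(-4, 22) = 18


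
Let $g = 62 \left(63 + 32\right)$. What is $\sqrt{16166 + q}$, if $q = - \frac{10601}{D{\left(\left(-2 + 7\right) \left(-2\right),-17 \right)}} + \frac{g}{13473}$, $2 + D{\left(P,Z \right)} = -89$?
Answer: $\frac{\sqrt{2719577849925027}}{408681} \approx 127.6$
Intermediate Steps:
$D{\left(P,Z \right)} = -91$ ($D{\left(P,Z \right)} = -2 - 89 = -91$)
$g = 5890$ ($g = 62 \cdot 95 = 5890$)
$q = \frac{143363263}{1226043}$ ($q = - \frac{10601}{-91} + \frac{5890}{13473} = \left(-10601\right) \left(- \frac{1}{91}\right) + 5890 \cdot \frac{1}{13473} = \frac{10601}{91} + \frac{5890}{13473} = \frac{143363263}{1226043} \approx 116.93$)
$\sqrt{16166 + q} = \sqrt{16166 + \frac{143363263}{1226043}} = \sqrt{\frac{19963574401}{1226043}} = \frac{\sqrt{2719577849925027}}{408681}$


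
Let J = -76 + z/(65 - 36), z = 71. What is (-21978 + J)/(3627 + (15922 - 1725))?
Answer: -639495/516896 ≈ -1.2372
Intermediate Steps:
J = -2133/29 (J = -76 + 71/(65 - 36) = -76 + 71/29 = -2133/29 ≈ -73.552)
(-21978 + J)/(3627 + (15922 - 1725)) = (-21978 - 2133/29)/(3627 + (15922 - 1725)) = -639495/(29*(3627 + 14197)) = -639495/29/17824 = -639495/29*1/17824 = -639495/516896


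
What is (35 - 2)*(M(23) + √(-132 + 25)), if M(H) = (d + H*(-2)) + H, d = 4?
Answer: -627 + 33*I*√107 ≈ -627.0 + 341.35*I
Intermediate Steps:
M(H) = 4 - H (M(H) = (4 + H*(-2)) + H = (4 - 2*H) + H = 4 - H)
(35 - 2)*(M(23) + √(-132 + 25)) = (35 - 2)*((4 - 1*23) + √(-132 + 25)) = 33*((4 - 23) + √(-107)) = 33*(-19 + I*√107) = -627 + 33*I*√107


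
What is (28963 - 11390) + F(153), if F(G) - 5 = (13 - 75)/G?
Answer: 2689372/153 ≈ 17578.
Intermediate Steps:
F(G) = 5 - 62/G (F(G) = 5 + (13 - 75)/G = 5 - 62/G)
(28963 - 11390) + F(153) = (28963 - 11390) + (5 - 62/153) = 17573 + (5 - 62*1/153) = 17573 + (5 - 62/153) = 17573 + 703/153 = 2689372/153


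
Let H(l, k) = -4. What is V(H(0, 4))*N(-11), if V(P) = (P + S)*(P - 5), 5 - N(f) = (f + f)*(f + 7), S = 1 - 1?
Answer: -2988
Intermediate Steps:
S = 0
N(f) = 5 - 2*f*(7 + f) (N(f) = 5 - (f + f)*(f + 7) = 5 - 2*f*(7 + f))
V(P) = P*(-5 + P) (V(P) = (P + 0)*(P - 5) = P*(-5 + P))
V(H(0, 4))*N(-11) = (-4*(-5 - 4))*(5 - 14*(-11) - 2*(-11)²) = (-4*(-9))*(5 + 154 - 2*121) = 36*(5 + 154 - 242) = 36*(-83) = -2988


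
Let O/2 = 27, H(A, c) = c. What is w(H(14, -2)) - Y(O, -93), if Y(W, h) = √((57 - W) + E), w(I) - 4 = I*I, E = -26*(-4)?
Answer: 8 - √107 ≈ -2.3441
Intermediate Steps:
E = 104
w(I) = 4 + I² (w(I) = 4 + I*I = 4 + I²)
O = 54 (O = 2*27 = 54)
Y(W, h) = √(161 - W) (Y(W, h) = √((57 - W) + 104) = √(161 - W))
w(H(14, -2)) - Y(O, -93) = (4 + (-2)²) - √(161 - 1*54) = (4 + 4) - √(161 - 54) = 8 - √107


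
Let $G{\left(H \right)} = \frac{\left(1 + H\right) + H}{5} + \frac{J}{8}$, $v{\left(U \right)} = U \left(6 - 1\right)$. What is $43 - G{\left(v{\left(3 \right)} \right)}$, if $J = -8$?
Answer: $\frac{189}{5} \approx 37.8$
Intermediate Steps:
$v{\left(U \right)} = 5 U$ ($v{\left(U \right)} = U 5 = 5 U$)
$G{\left(H \right)} = - \frac{4}{5} + \frac{2 H}{5}$ ($G{\left(H \right)} = \frac{\left(1 + H\right) + H}{5} - \frac{8}{8} = \left(1 + 2 H\right) \frac{1}{5} - 1 = \left(\frac{1}{5} + \frac{2 H}{5}\right) - 1 = - \frac{4}{5} + \frac{2 H}{5}$)
$43 - G{\left(v{\left(3 \right)} \right)} = 43 - \left(- \frac{4}{5} + \frac{2 \cdot 5 \cdot 3}{5}\right) = 43 - \left(- \frac{4}{5} + \frac{2}{5} \cdot 15\right) = 43 - \left(- \frac{4}{5} + 6\right) = 43 - \frac{26}{5} = \frac{189}{5}$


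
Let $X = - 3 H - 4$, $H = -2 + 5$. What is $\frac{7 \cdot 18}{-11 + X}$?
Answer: $- \frac{21}{4} \approx -5.25$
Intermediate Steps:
$H = 3$
$X = -13$ ($X = \left(-3\right) 3 - 4 = -9 - 4 = -13$)
$\frac{7 \cdot 18}{-11 + X} = \frac{7 \cdot 18}{-11 - 13} = \frac{126}{-24} = 126 \left(- \frac{1}{24}\right) = - \frac{21}{4}$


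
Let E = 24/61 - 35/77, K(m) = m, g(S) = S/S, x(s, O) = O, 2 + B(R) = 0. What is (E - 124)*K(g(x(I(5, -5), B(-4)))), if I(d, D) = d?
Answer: -83245/671 ≈ -124.06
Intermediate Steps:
B(R) = -2 (B(R) = -2 + 0 = -2)
g(S) = 1
E = -41/671 (E = 24*(1/61) - 35*1/77 = 24/61 - 5/11 = -41/671 ≈ -0.061103)
(E - 124)*K(g(x(I(5, -5), B(-4)))) = (-41/671 - 124)*1 = -83245/671*1 = -83245/671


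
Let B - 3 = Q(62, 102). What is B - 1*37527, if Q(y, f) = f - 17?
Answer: -37439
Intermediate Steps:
Q(y, f) = -17 + f
B = 88 (B = 3 + (-17 + 102) = 3 + 85 = 88)
B - 1*37527 = 88 - 1*37527 = 88 - 37527 = -37439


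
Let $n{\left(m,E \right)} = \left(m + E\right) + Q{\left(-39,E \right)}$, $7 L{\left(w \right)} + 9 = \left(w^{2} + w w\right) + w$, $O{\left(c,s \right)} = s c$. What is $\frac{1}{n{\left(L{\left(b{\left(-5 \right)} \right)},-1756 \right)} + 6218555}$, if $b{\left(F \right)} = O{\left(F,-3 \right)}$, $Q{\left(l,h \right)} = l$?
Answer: $\frac{7}{43517776} \approx 1.6085 \cdot 10^{-7}$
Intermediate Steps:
$O{\left(c,s \right)} = c s$
$b{\left(F \right)} = - 3 F$ ($b{\left(F \right)} = F \left(-3\right) = - 3 F$)
$L{\left(w \right)} = - \frac{9}{7} + \frac{w}{7} + \frac{2 w^{2}}{7}$ ($L{\left(w \right)} = - \frac{9}{7} + \frac{\left(w^{2} + w w\right) + w}{7} = - \frac{9}{7} + \frac{\left(w^{2} + w^{2}\right) + w}{7} = - \frac{9}{7} + \frac{2 w^{2} + w}{7} = - \frac{9}{7} + \frac{w + 2 w^{2}}{7} = - \frac{9}{7} + \left(\frac{w}{7} + \frac{2 w^{2}}{7}\right) = - \frac{9}{7} + \frac{w}{7} + \frac{2 w^{2}}{7}$)
$n{\left(m,E \right)} = -39 + E + m$ ($n{\left(m,E \right)} = \left(m + E\right) - 39 = \left(E + m\right) - 39 = -39 + E + m$)
$\frac{1}{n{\left(L{\left(b{\left(-5 \right)} \right)},-1756 \right)} + 6218555} = \frac{1}{\left(-39 - 1756 + \left(- \frac{9}{7} + \frac{\left(-3\right) \left(-5\right)}{7} + \frac{2 \left(\left(-3\right) \left(-5\right)\right)^{2}}{7}\right)\right) + 6218555} = \frac{1}{\left(-39 - 1756 + \left(- \frac{9}{7} + \frac{1}{7} \cdot 15 + \frac{2 \cdot 15^{2}}{7}\right)\right) + 6218555} = \frac{1}{\left(-39 - 1756 + \left(- \frac{9}{7} + \frac{15}{7} + \frac{2}{7} \cdot 225\right)\right) + 6218555} = \frac{1}{\left(-39 - 1756 + \left(- \frac{9}{7} + \frac{15}{7} + \frac{450}{7}\right)\right) + 6218555} = \frac{1}{\left(-39 - 1756 + \frac{456}{7}\right) + 6218555} = \frac{1}{- \frac{12109}{7} + 6218555} = \frac{1}{\frac{43517776}{7}} = \frac{7}{43517776}$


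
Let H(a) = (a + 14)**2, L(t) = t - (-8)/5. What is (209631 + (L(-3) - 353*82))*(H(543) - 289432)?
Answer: 18806452506/5 ≈ 3.7613e+9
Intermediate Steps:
L(t) = 8/5 + t (L(t) = t - (-8)/5 = t - 1*(-8/5) = t + 8/5 = 8/5 + t)
H(a) = (14 + a)**2
(209631 + (L(-3) - 353*82))*(H(543) - 289432) = (209631 + ((8/5 - 3) - 353*82))*((14 + 543)**2 - 289432) = (209631 + (-7/5 - 28946))*(557**2 - 289432) = (209631 - 144737/5)*(310249 - 289432) = (903418/5)*20817 = 18806452506/5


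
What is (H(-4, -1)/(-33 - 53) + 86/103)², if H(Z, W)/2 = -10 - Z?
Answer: 18627856/19616041 ≈ 0.94962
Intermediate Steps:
H(Z, W) = -20 - 2*Z (H(Z, W) = 2*(-10 - Z) = -20 - 2*Z)
(H(-4, -1)/(-33 - 53) + 86/103)² = ((-20 - 2*(-4))/(-33 - 53) + 86/103)² = ((-20 + 8)/(-86) + 86*(1/103))² = (-12*(-1/86) + 86/103)² = (6/43 + 86/103)² = (4316/4429)² = 18627856/19616041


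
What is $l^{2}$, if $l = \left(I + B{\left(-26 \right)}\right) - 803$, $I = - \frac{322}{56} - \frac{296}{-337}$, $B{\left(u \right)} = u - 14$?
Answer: $\frac{1306291270761}{1817104} \approx 7.1889 \cdot 10^{5}$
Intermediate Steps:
$B{\left(u \right)} = -14 + u$
$I = - \frac{6567}{1348}$ ($I = \left(-322\right) \frac{1}{56} - - \frac{296}{337} = - \frac{23}{4} + \frac{296}{337} = - \frac{6567}{1348} \approx -4.8717$)
$l = - \frac{1142931}{1348}$ ($l = \left(- \frac{6567}{1348} - 40\right) - 803 = - \frac{60487}{1348} - 803 = - \frac{1142931}{1348} \approx -847.87$)
$l^{2} = \left(- \frac{1142931}{1348}\right)^{2} = \frac{1306291270761}{1817104}$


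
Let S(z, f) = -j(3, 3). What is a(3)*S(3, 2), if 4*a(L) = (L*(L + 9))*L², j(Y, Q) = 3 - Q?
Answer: 0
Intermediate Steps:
a(L) = L³*(9 + L)/4 (a(L) = ((L*(L + 9))*L²)/4 = ((L*(9 + L))*L²)/4 = (L³*(9 + L))/4 = L³*(9 + L)/4)
S(z, f) = 0 (S(z, f) = -(3 - 1*3) = -(3 - 3) = -1*0 = 0)
a(3)*S(3, 2) = ((¼)*3³*(9 + 3))*0 = ((¼)*27*12)*0 = 81*0 = 0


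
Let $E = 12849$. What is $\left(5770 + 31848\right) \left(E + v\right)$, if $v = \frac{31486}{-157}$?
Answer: $\frac{74702087726}{157} \approx 4.7581 \cdot 10^{8}$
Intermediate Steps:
$v = - \frac{31486}{157}$ ($v = 31486 \left(- \frac{1}{157}\right) = - \frac{31486}{157} \approx -200.55$)
$\left(5770 + 31848\right) \left(E + v\right) = \left(5770 + 31848\right) \left(12849 - \frac{31486}{157}\right) = 37618 \cdot \frac{1985807}{157} = \frac{74702087726}{157}$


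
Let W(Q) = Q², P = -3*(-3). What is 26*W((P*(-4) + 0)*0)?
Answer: 0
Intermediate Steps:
P = 9
26*W((P*(-4) + 0)*0) = 26*((9*(-4) + 0)*0)² = 26*((-36 + 0)*0)² = 26*(-36*0)² = 26*0² = 26*0 = 0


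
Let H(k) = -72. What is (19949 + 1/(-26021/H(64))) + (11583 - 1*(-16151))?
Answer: 1240759415/26021 ≈ 47683.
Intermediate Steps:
(19949 + 1/(-26021/H(64))) + (11583 - 1*(-16151)) = (19949 + 1/(-26021/(-72))) + (11583 - 1*(-16151)) = (19949 + 1/(-26021*(-1/72))) + (11583 + 16151) = (19949 + 1/(26021/72)) + 27734 = (19949 + 72/26021) + 27734 = 519093001/26021 + 27734 = 1240759415/26021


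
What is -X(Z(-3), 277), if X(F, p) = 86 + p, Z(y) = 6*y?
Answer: -363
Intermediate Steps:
-X(Z(-3), 277) = -(86 + 277) = -1*363 = -363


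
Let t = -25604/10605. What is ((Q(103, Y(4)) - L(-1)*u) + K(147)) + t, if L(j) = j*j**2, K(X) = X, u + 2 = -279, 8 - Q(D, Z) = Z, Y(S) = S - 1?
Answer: -1393649/10605 ≈ -131.41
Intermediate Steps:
Y(S) = -1 + S
Q(D, Z) = 8 - Z
u = -281 (u = -2 - 279 = -281)
L(j) = j**3
t = -25604/10605 (t = -25604*1/10605 = -25604/10605 ≈ -2.4143)
((Q(103, Y(4)) - L(-1)*u) + K(147)) + t = (((8 - (-1 + 4)) - (-1)**3*(-281)) + 147) - 25604/10605 = (((8 - 1*3) - (-1)*(-281)) + 147) - 25604/10605 = (((8 - 3) - 1*281) + 147) - 25604/10605 = ((5 - 281) + 147) - 25604/10605 = (-276 + 147) - 25604/10605 = -129 - 25604/10605 = -1393649/10605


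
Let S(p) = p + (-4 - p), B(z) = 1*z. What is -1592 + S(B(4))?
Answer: -1596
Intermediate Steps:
B(z) = z
S(p) = -4
-1592 + S(B(4)) = -1592 - 4 = -1596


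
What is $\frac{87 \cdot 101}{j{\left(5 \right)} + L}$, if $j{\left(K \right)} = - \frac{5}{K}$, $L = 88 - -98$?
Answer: $\frac{8787}{185} \approx 47.497$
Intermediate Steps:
$L = 186$ ($L = 88 + 98 = 186$)
$\frac{87 \cdot 101}{j{\left(5 \right)} + L} = \frac{87 \cdot 101}{- \frac{5}{5} + 186} = \frac{8787}{\left(-5\right) \frac{1}{5} + 186} = \frac{8787}{-1 + 186} = \frac{8787}{185}$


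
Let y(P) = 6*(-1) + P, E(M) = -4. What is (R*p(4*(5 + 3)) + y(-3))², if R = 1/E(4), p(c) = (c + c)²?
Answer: 1067089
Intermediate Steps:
p(c) = 4*c² (p(c) = (2*c)² = 4*c²)
R = -¼ (R = 1/(-4) = -¼ ≈ -0.25000)
y(P) = -6 + P
(R*p(4*(5 + 3)) + y(-3))² = (-(4*(5 + 3))² + (-6 - 3))² = (-(4*8)² - 9)² = (-32² - 9)² = (-1024 - 9)² = (-1033)² = 1067089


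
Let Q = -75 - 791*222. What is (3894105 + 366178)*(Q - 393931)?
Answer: -2426691279064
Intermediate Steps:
Q = -175677 (Q = -75 - 175602 = -175677)
(3894105 + 366178)*(Q - 393931) = (3894105 + 366178)*(-175677 - 393931) = 4260283*(-569608) = -2426691279064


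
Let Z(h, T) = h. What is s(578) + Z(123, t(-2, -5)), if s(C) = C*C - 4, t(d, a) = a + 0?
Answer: 334203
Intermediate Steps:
t(d, a) = a
s(C) = -4 + C**2 (s(C) = C**2 - 4 = -4 + C**2)
s(578) + Z(123, t(-2, -5)) = (-4 + 578**2) + 123 = (-4 + 334084) + 123 = 334080 + 123 = 334203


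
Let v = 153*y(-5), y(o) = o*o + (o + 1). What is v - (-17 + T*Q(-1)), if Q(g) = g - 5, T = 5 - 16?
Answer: 3164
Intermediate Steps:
T = -11
Q(g) = -5 + g
y(o) = 1 + o + o² (y(o) = o² + (1 + o) = 1 + o + o²)
v = 3213 (v = 153*(1 - 5 + (-5)²) = 153*(1 - 5 + 25) = 153*21 = 3213)
v - (-17 + T*Q(-1)) = 3213 - (-17 - 11*(-5 - 1)) = 3213 - (-17 - 11*(-6)) = 3213 - (-17 + 66) = 3213 - 1*49 = 3213 - 49 = 3164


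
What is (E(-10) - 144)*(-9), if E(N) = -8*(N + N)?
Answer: -144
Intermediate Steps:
E(N) = -16*N
(E(-10) - 144)*(-9) = (-16*(-10) - 144)*(-9) = (160 - 144)*(-9) = 16*(-9) = -144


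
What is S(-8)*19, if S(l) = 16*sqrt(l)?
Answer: 608*I*sqrt(2) ≈ 859.84*I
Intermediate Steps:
S(-8)*19 = (16*sqrt(-8))*19 = (16*(2*I*sqrt(2)))*19 = (32*I*sqrt(2))*19 = 608*I*sqrt(2)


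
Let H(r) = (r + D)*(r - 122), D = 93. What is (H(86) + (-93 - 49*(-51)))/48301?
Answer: -4038/48301 ≈ -0.083601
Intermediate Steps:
H(r) = (-122 + r)*(93 + r) (H(r) = (r + 93)*(r - 122) = (93 + r)*(-122 + r) = (-122 + r)*(93 + r))
(H(86) + (-93 - 49*(-51)))/48301 = ((-11346 + 86**2 - 29*86) + (-93 - 49*(-51)))/48301 = ((-11346 + 7396 - 2494) + (-93 + 2499))*(1/48301) = (-6444 + 2406)*(1/48301) = -4038*1/48301 = -4038/48301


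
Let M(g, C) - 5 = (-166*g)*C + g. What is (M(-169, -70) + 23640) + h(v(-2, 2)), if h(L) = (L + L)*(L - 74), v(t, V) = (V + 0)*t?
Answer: -1939680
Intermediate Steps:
M(g, C) = 5 + g - 166*C*g (M(g, C) = 5 + ((-166*g)*C + g) = 5 + (-166*C*g + g) = 5 + (g - 166*C*g) = 5 + g - 166*C*g)
v(t, V) = V*t
h(L) = 2*L*(-74 + L) (h(L) = (2*L)*(-74 + L) = 2*L*(-74 + L))
(M(-169, -70) + 23640) + h(v(-2, 2)) = ((5 - 169 - 166*(-70)*(-169)) + 23640) + 2*(2*(-2))*(-74 + 2*(-2)) = ((5 - 169 - 1963780) + 23640) + 2*(-4)*(-74 - 4) = (-1963944 + 23640) + 2*(-4)*(-78) = -1940304 + 624 = -1939680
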